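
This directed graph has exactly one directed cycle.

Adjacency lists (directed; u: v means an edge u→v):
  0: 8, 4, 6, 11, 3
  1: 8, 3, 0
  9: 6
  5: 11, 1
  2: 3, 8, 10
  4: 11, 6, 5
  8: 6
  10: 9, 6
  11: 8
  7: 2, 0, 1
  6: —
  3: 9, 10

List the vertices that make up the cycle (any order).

DFS with gray/black marking from 1:
1 gray
  8 gray
    6 gray
    6 black
  8 black
  3 gray
    9 gray
      9→6: 6 black — skip
    9 black
    10 gray
      10→9: 9 black — skip
      10→6: 6 black — skip
    10 black
  3 black
  0 gray
    0→8: 8 black — skip
    4 gray
      11 gray
        11→8: 8 black — skip
      11 black
      4→6: 6 black — skip
      5 gray
        5→11: 11 black — skip
        5→1: 1 is gray → back edge
Back edge closes the cycle 1 → 0 → 4 → 5 → 1; its vertices are {0, 1, 4, 5}.

0, 1, 4, 5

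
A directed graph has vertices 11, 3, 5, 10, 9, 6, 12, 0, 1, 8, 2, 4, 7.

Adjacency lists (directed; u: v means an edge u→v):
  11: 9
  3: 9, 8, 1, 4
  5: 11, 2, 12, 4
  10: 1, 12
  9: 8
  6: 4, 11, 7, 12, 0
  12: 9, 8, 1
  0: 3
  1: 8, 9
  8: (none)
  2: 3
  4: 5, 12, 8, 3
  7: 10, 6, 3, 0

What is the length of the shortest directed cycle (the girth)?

2

For each vertex v, BFS finds the shortest path from v back to v.
The shortest such closed walk is 6 → 7 → 6, length 2.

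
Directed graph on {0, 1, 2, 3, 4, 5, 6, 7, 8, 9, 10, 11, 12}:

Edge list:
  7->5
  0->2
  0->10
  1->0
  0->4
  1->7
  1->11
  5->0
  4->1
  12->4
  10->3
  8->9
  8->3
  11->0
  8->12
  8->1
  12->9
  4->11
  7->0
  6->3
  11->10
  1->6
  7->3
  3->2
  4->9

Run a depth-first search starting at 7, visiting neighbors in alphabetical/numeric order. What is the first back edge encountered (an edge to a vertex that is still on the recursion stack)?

1→0

DFS from 7 (visiting neighbors in alphabetical/numeric order); mark gray on enter, black on exit:
7 gray
  0 gray
    2 gray
    2 black
    4 gray
      1 gray
        1→0: 0 is gray → back edge
First back edge: 1 → 0.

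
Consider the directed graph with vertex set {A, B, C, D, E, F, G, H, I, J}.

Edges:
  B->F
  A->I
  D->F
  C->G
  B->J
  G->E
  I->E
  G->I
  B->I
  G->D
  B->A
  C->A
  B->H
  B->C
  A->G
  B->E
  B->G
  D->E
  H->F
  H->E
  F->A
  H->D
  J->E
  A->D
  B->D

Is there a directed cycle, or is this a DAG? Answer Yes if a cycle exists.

DFS with white/gray/black marking, starting from B:
B gray
  H gray
    E gray
    E black
    D gray
      F gray
        A gray
          G gray
            G→D: D is gray → back edge
Back edge found, so a cycle exists: D → F → A → G → D.

Yes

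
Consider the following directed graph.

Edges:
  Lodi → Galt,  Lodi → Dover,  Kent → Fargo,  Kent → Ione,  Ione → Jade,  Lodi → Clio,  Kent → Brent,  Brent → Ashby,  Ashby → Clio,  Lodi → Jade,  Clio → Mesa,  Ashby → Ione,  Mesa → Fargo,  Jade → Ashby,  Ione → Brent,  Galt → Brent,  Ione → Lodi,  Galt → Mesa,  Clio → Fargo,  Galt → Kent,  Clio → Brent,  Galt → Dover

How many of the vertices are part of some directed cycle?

A vertex is on a directed cycle iff it belongs to a strongly connected component of size ≥ 2 (or has a self-loop).
The vertices on cycles are {Clio, Galt, Ione, Jade, Kent, Lodi, Ashby, Brent} — 8 in total.

8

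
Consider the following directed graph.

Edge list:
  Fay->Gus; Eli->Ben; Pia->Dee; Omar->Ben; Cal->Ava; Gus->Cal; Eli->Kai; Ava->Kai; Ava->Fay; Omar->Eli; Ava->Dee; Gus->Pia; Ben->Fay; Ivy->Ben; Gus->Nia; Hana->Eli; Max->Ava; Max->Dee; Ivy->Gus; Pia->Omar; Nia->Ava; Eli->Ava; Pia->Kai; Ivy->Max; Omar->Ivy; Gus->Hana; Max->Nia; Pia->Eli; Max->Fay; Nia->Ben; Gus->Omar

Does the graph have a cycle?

Yes

DFS with white/gray/black marking, starting from Nia:
Nia gray
  Ava gray
    Fay gray
      Gus gray
        Gus→Nia: Nia is gray → back edge
Back edge found, so a cycle exists: Nia → Ava → Fay → Gus → Nia.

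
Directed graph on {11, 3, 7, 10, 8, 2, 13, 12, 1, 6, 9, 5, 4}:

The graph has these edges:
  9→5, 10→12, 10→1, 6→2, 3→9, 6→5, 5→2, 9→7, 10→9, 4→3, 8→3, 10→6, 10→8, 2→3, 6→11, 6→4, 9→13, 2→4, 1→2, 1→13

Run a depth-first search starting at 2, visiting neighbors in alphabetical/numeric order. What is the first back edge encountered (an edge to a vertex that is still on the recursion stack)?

DFS from 2 (visiting neighbors in alphabetical/numeric order); mark gray on enter, black on exit:
2 gray
  3 gray
    9 gray
      5 gray
        5→2: 2 is gray → back edge
First back edge: 5 → 2.

5→2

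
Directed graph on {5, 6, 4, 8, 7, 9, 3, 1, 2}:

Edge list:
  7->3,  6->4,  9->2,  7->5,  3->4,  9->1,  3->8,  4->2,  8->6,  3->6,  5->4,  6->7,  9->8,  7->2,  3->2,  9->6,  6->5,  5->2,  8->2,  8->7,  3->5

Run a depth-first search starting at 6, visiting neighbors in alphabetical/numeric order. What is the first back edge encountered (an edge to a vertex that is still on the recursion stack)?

3→6

DFS from 6 (visiting neighbors in alphabetical/numeric order); mark gray on enter, black on exit:
6 gray
  4 gray
    2 gray
    2 black
  4 black
  5 gray
    5→2: 2 black — skip
    5→4: 4 black — skip
  5 black
  7 gray
    7→2: 2 black — skip
    3 gray
      3→2: 2 black — skip
      3→4: 4 black — skip
      3→5: 5 black — skip
      3→6: 6 is gray → back edge
First back edge: 3 → 6.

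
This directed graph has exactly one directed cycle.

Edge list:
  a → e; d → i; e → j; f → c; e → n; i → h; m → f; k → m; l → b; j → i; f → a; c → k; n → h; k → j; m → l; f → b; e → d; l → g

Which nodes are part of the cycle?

DFS with gray/black marking from m:
m gray
  f gray
    c gray
      k gray
        j gray
          i gray
            h gray
            h black
          i black
        j black
        k→m: m is gray → back edge
Back edge closes the cycle m → f → c → k → m; its vertices are {c, f, k, m}.

c, f, k, m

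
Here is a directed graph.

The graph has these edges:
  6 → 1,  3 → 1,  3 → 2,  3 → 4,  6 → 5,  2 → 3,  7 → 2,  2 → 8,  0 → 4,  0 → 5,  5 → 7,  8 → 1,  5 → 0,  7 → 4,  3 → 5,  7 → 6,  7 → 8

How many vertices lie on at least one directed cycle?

6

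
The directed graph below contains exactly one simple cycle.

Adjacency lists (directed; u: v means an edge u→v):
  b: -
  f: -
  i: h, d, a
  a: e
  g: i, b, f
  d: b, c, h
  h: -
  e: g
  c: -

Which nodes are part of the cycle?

a, e, g, i

DFS with gray/black marking from g:
g gray
  i gray
    h gray
    h black
    d gray
      b gray
      b black
      c gray
      c black
      d→h: h black — skip
    d black
    a gray
      e gray
        e→g: g is gray → back edge
Back edge closes the cycle g → i → a → e → g; its vertices are {a, e, g, i}.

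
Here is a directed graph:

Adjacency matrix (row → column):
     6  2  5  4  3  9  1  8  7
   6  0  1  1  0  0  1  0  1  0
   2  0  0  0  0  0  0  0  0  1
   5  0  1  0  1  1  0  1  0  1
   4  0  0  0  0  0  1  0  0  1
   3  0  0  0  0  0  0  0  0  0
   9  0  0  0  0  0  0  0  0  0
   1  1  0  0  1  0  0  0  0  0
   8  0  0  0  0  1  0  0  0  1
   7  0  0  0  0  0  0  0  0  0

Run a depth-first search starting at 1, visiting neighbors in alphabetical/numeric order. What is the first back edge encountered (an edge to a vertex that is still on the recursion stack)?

5→1

DFS from 1 (visiting neighbors in alphabetical/numeric order); mark gray on enter, black on exit:
1 gray
  4 gray
    7 gray
    7 black
    9 gray
    9 black
  4 black
  6 gray
    2 gray
      2→7: 7 black — skip
    2 black
    5 gray
      5→1: 1 is gray → back edge
First back edge: 5 → 1.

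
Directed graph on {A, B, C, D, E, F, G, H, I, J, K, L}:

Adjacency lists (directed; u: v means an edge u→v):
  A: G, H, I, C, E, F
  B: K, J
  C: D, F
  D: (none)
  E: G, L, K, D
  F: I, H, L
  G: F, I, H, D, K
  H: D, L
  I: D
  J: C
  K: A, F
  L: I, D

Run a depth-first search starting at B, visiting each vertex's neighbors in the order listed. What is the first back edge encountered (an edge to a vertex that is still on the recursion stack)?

DFS from B (visiting each vertex's neighbors in the order listed); mark gray on enter, black on exit:
B gray
  K gray
    A gray
      G gray
        F gray
          I gray
            D gray
            D black
          I black
          H gray
            H→D: D black — skip
            L gray
              L→I: I black — skip
              L→D: D black — skip
            L black
          H black
          F→L: L black — skip
        F black
        G→I: I black — skip
        G→H: H black — skip
        G→D: D black — skip
        G→K: K is gray → back edge
First back edge: G → K.

G→K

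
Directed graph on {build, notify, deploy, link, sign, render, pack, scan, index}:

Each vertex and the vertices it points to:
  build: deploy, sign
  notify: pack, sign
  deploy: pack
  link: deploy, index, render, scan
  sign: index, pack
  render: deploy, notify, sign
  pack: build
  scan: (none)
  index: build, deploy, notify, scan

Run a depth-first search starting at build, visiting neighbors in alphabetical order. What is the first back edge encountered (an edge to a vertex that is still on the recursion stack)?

pack→build

DFS from build (visiting neighbors in alphabetical order); mark gray on enter, black on exit:
build gray
  deploy gray
    pack gray
      pack→build: build is gray → back edge
First back edge: pack → build.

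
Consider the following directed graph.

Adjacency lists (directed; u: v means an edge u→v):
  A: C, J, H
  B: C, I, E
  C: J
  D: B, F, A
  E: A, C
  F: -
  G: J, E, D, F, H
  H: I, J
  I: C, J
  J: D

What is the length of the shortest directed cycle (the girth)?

For each vertex v, BFS finds the shortest path from v back to v.
The shortest such closed walk is D → A → J → D, length 3.

3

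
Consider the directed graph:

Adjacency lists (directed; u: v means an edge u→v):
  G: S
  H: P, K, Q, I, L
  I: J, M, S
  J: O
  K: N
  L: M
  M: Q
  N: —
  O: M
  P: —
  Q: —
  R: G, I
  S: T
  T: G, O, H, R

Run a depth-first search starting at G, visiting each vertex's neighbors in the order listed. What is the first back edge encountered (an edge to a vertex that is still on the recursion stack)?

DFS from G (visiting each vertex's neighbors in the order listed); mark gray on enter, black on exit:
G gray
  S gray
    T gray
      T→G: G is gray → back edge
First back edge: T → G.

T→G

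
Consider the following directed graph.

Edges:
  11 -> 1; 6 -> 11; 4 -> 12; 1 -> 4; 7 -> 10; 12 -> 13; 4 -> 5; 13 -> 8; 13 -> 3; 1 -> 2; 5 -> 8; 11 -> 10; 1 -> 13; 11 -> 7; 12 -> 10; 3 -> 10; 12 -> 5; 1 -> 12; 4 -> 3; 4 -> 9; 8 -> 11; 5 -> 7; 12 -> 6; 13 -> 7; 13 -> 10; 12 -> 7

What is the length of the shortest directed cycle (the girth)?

For each vertex v, BFS finds the shortest path from v back to v.
The shortest such closed walk is 1 → 12 → 6 → 11 → 1, length 4.

4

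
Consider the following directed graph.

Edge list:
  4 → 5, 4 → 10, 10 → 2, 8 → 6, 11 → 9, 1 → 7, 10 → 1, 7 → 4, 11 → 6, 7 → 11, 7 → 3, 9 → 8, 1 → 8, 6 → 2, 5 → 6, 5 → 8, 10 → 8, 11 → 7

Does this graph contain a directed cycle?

Yes

DFS with white/gray/black marking, starting from 2:
2 gray
2 black
1 gray
  7 gray
    11 gray
      11→7: 7 is gray → back edge
Back edge found, so a cycle exists: 7 → 11 → 7.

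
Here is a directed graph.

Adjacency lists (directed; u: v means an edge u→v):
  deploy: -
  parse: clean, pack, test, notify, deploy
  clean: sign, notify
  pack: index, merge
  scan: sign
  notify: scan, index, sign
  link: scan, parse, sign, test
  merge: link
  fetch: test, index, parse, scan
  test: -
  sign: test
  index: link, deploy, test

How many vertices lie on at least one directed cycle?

7

A vertex is on a directed cycle iff it belongs to a strongly connected component of size ≥ 2 (or has a self-loop).
The vertices on cycles are {link, pack, clean, index, merge, parse, notify} — 7 in total.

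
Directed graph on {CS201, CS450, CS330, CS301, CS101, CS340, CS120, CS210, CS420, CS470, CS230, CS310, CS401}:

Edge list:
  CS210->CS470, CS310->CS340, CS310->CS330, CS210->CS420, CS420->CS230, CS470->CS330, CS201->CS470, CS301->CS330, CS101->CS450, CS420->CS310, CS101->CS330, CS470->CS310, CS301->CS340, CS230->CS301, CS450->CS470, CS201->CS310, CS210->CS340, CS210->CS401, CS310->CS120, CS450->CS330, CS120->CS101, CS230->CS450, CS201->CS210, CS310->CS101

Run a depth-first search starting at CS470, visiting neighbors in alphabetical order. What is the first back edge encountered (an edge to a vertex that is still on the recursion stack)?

DFS from CS470 (visiting neighbors in alphabetical order); mark gray on enter, black on exit:
CS470 gray
  CS310 gray
    CS101 gray
      CS330 gray
      CS330 black
      CS450 gray
        CS450→CS330: CS330 black — skip
        CS450→CS470: CS470 is gray → back edge
First back edge: CS450 → CS470.

CS450→CS470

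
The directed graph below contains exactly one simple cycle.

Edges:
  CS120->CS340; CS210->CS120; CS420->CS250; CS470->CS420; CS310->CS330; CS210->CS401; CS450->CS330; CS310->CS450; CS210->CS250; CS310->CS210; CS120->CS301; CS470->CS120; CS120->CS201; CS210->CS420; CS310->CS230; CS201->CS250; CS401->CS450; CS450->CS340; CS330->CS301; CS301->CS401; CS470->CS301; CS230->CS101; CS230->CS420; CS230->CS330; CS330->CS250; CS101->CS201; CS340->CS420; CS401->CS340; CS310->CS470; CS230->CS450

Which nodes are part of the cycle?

CS301, CS330, CS401, CS450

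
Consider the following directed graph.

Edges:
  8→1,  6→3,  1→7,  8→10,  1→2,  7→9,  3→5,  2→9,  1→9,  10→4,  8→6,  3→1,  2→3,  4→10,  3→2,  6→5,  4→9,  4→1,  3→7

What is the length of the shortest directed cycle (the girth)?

2

For each vertex v, BFS finds the shortest path from v back to v.
The shortest such closed walk is 10 → 4 → 10, length 2.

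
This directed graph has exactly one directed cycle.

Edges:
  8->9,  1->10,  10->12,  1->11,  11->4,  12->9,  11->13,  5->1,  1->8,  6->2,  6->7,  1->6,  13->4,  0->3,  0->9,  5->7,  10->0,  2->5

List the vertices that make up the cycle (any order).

1, 2, 5, 6

DFS with gray/black marking from 1:
1 gray
  11 gray
    13 gray
      4 gray
      4 black
    13 black
    11→4: 4 black — skip
  11 black
  10 gray
    0 gray
      9 gray
      9 black
      3 gray
      3 black
    0 black
    12 gray
      12→9: 9 black — skip
    12 black
  10 black
  6 gray
    7 gray
    7 black
    2 gray
      5 gray
        5→1: 1 is gray → back edge
Back edge closes the cycle 1 → 6 → 2 → 5 → 1; its vertices are {1, 2, 5, 6}.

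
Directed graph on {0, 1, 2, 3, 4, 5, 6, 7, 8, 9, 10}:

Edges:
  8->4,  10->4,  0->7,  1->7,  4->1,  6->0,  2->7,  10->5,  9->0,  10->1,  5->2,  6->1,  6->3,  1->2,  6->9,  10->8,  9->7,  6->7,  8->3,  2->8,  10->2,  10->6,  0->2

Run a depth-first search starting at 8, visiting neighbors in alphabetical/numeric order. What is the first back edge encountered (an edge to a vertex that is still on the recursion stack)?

2->8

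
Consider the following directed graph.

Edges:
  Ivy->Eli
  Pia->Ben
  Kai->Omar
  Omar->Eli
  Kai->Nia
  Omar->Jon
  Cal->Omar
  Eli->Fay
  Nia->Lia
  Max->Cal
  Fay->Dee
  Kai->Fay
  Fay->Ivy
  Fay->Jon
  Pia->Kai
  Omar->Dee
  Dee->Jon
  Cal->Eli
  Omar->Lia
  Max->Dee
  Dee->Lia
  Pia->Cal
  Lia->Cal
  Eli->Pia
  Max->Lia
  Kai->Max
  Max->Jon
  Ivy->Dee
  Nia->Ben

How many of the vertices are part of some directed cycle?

11

A vertex is on a directed cycle iff it belongs to a strongly connected component of size ≥ 2 (or has a self-loop).
The vertices on cycles are {Cal, Dee, Eli, Fay, Ivy, Kai, Lia, Max, Nia, Pia, Omar} — 11 in total.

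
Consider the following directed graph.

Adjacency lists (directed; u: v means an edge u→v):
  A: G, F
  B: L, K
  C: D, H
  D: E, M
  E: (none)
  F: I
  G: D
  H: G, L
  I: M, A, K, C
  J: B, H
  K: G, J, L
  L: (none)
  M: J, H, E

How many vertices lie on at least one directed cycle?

A vertex is on a directed cycle iff it belongs to a strongly connected component of size ≥ 2 (or has a self-loop).
The vertices on cycles are {A, B, D, F, G, H, I, J, K, M} — 10 in total.

10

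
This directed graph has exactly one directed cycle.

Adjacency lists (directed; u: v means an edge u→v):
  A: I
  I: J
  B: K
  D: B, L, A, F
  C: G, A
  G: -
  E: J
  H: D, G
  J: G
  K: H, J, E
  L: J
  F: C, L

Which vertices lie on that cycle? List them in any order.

DFS with gray/black marking from H:
H gray
  D gray
    B gray
      K gray
        K→H: H is gray → back edge
Back edge closes the cycle H → D → B → K → H; its vertices are {B, D, H, K}.

B, D, H, K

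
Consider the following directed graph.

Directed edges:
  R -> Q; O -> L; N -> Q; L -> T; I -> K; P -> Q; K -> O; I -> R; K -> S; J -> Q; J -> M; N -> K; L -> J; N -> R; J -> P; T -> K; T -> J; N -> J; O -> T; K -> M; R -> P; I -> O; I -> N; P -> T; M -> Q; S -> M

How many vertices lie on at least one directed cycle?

A vertex is on a directed cycle iff it belongs to a strongly connected component of size ≥ 2 (or has a self-loop).
The vertices on cycles are {J, K, L, O, P, T} — 6 in total.

6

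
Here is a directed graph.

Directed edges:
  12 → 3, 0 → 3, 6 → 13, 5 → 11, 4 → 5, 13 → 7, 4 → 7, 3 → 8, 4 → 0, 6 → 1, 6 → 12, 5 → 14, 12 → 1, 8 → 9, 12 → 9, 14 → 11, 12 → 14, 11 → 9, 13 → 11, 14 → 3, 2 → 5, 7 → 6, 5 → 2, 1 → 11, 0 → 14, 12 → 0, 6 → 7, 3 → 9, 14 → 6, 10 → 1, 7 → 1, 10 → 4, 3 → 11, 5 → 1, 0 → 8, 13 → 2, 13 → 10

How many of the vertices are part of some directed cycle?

10

A vertex is on a directed cycle iff it belongs to a strongly connected component of size ≥ 2 (or has a self-loop).
The vertices on cycles are {0, 2, 4, 5, 6, 7, 10, 12, 13, 14} — 10 in total.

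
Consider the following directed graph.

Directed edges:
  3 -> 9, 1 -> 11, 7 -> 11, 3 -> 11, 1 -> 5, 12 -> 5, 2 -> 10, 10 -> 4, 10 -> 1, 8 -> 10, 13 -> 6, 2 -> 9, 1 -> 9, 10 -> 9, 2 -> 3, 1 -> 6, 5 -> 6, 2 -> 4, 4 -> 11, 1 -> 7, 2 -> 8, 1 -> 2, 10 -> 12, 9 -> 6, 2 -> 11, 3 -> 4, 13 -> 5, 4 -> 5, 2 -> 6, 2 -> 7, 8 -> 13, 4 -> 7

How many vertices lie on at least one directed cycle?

4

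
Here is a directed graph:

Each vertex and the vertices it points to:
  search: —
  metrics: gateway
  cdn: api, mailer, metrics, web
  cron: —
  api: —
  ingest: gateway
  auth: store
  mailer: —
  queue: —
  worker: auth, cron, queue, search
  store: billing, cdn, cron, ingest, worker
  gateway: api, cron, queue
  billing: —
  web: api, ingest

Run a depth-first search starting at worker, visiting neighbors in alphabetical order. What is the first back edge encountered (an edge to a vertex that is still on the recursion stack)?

store→worker

DFS from worker (visiting neighbors in alphabetical order); mark gray on enter, black on exit:
worker gray
  auth gray
    store gray
      billing gray
      billing black
      cdn gray
        api gray
        api black
        mailer gray
        mailer black
        metrics gray
          gateway gray
            gateway→api: api black — skip
            cron gray
            cron black
            queue gray
            queue black
          gateway black
        metrics black
        web gray
          web→api: api black — skip
          ingest gray
            ingest→gateway: gateway black — skip
          ingest black
        web black
      cdn black
      store→cron: cron black — skip
      store→ingest: ingest black — skip
      store→worker: worker is gray → back edge
First back edge: store → worker.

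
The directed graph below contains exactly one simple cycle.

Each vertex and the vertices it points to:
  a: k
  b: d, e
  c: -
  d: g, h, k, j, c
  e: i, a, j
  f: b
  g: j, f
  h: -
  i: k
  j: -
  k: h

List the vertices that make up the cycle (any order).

DFS with gray/black marking from b:
b gray
  d gray
    g gray
      j gray
      j black
      f gray
        f→b: b is gray → back edge
Back edge closes the cycle b → d → g → f → b; its vertices are {b, d, f, g}.

b, d, f, g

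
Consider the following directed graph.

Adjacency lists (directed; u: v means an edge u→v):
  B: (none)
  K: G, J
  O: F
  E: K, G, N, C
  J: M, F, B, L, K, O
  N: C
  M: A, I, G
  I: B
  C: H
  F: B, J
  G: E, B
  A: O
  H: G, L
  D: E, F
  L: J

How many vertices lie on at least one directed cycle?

A vertex is on a directed cycle iff it belongs to a strongly connected component of size ≥ 2 (or has a self-loop).
The vertices on cycles are {A, C, E, F, G, H, J, K, L, M, N, O} — 12 in total.

12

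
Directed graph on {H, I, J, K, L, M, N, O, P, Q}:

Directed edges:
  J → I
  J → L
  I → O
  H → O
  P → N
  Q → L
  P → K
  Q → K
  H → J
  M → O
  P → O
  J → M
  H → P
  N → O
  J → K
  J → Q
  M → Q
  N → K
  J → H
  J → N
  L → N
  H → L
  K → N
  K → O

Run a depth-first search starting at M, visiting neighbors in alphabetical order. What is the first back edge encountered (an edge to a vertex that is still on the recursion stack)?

N->K

DFS from M (visiting neighbors in alphabetical order); mark gray on enter, black on exit:
M gray
  O gray
  O black
  Q gray
    K gray
      N gray
        N→K: K is gray → back edge
First back edge: N → K.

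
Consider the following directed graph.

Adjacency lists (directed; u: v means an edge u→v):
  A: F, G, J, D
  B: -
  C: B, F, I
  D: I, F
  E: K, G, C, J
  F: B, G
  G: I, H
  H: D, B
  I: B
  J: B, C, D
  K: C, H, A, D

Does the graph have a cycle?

DFS with white/gray/black marking, starting from H:
H gray
  D gray
    I gray
      B gray
      B black
    I black
    F gray
      F→B: B black — skip
      G gray
        G→I: I black — skip
        G→H: H is gray → back edge
Back edge found, so a cycle exists: H → D → F → G → H.

Yes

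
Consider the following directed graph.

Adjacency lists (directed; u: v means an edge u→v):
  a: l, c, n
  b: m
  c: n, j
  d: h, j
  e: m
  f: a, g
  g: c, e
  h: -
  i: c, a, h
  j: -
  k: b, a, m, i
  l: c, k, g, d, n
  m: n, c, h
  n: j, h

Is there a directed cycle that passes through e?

e lies on a cycle iff there is a path from e back to itself.
Exploring from e, it never reaches itself; equivalently, its strongly connected component is a singleton.

No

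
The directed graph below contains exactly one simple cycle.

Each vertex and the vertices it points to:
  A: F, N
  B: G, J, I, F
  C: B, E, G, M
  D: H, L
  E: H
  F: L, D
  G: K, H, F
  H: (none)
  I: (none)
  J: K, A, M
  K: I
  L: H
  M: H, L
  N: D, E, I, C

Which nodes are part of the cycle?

A, B, C, J, N

DFS with gray/black marking from N:
N gray
  D gray
    H gray
    H black
    L gray
      L→H: H black — skip
    L black
  D black
  E gray
    E→H: H black — skip
  E black
  I gray
  I black
  C gray
    B gray
      G gray
        K gray
          K→I: I black — skip
        K black
        G→H: H black — skip
        F gray
          F→L: L black — skip
          F→D: D black — skip
        F black
      G black
      J gray
        J→K: K black — skip
        A gray
          A→F: F black — skip
          A→N: N is gray → back edge
Back edge closes the cycle N → C → B → J → A → N; its vertices are {A, B, C, J, N}.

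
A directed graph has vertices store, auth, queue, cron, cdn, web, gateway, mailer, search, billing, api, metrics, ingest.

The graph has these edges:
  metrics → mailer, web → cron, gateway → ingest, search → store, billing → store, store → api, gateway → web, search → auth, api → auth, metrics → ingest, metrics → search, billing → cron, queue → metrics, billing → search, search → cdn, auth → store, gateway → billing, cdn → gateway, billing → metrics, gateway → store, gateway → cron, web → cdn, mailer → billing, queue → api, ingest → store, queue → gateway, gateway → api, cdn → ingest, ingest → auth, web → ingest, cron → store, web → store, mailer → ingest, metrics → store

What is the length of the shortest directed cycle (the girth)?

3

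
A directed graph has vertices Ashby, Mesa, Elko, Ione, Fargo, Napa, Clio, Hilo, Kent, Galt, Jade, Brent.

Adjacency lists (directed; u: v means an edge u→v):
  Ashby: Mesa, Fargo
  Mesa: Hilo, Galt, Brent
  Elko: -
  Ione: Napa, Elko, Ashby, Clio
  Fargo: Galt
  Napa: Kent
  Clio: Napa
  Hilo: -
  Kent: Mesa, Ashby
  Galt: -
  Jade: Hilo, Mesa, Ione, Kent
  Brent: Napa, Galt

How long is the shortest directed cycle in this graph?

4

For each vertex v, BFS finds the shortest path from v back to v.
The shortest such closed walk is Kent → Mesa → Brent → Napa → Kent, length 4.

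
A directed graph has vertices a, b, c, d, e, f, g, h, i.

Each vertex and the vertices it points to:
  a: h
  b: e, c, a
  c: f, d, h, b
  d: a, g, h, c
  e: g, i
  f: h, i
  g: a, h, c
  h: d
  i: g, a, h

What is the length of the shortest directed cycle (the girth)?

2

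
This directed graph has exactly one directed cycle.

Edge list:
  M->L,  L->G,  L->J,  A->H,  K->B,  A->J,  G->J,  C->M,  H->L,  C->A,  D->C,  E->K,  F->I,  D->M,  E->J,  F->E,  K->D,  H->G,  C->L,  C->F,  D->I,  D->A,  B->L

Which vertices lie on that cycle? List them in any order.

DFS with gray/black marking from K:
K gray
  B gray
    L gray
      G gray
        J gray
        J black
      G black
      L→J: J black — skip
    L black
  B black
  D gray
    C gray
      M gray
        M→L: L black — skip
      M black
      C→L: L black — skip
      A gray
        A→J: J black — skip
        H gray
          H→L: L black — skip
          H→G: G black — skip
        H black
      A black
      F gray
        I gray
        I black
        E gray
          E→J: J black — skip
          E→K: K is gray → back edge
Back edge closes the cycle K → D → C → F → E → K; its vertices are {C, D, E, F, K}.

C, D, E, F, K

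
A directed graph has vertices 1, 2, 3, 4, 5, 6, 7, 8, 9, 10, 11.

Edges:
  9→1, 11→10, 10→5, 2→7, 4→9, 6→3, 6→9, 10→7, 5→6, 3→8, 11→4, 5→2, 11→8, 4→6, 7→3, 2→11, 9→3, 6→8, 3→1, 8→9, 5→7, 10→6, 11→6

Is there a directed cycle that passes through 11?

11 is on a cycle iff 11 can reach itself via ≥1 edge.
11 → 10 → 5 → 2 → 11 — yes.

Yes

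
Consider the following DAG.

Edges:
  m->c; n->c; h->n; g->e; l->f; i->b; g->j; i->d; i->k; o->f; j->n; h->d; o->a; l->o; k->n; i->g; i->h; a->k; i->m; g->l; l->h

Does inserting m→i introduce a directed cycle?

Yes

Adding m→i creates a cycle iff i can already reach m.
Path from i: i → m.
So i → … → m → i is a cycle.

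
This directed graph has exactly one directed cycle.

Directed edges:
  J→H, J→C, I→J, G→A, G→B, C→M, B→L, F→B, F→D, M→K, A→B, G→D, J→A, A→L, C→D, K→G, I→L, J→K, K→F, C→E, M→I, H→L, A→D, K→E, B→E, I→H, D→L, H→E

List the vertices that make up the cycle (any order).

DFS with gray/black marking from J:
J gray
  A gray
    L gray
    L black
    B gray
      B→L: L black — skip
      E gray
      E black
    B black
    D gray
      D→L: L black — skip
    D black
  A black
  H gray
    H→L: L black — skip
    H→E: E black — skip
  H black
  K gray
    K→E: E black — skip
    G gray
      G→A: A black — skip
      G→B: B black — skip
      G→D: D black — skip
    G black
    F gray
      F→B: B black — skip
      F→D: D black — skip
    F black
  K black
  C gray
    C→D: D black — skip
    M gray
      M→K: K black — skip
      I gray
        I→H: H black — skip
        I→J: J is gray → back edge
Back edge closes the cycle J → C → M → I → J; its vertices are {C, I, J, M}.

C, I, J, M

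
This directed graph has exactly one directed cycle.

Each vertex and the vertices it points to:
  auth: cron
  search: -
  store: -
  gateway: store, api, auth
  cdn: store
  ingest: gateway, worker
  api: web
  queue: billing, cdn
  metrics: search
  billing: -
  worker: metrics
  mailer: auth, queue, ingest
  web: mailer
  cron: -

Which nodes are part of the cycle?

api, web, ingest, mailer, gateway

DFS with gray/black marking from mailer:
mailer gray
  auth gray
    cron gray
    cron black
  auth black
  queue gray
    billing gray
    billing black
    cdn gray
      store gray
      store black
    cdn black
  queue black
  ingest gray
    gateway gray
      gateway→store: store black — skip
      api gray
        web gray
          web→mailer: mailer is gray → back edge
Back edge closes the cycle mailer → ingest → gateway → api → web → mailer; its vertices are {api, web, ingest, mailer, gateway}.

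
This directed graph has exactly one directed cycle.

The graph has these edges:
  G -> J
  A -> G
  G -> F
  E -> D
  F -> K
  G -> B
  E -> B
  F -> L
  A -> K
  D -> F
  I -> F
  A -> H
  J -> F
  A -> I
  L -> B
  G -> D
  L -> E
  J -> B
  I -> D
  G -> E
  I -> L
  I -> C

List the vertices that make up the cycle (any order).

DFS with gray/black marking from E:
E gray
  D gray
    F gray
      K gray
      K black
      L gray
        B gray
        B black
        L→E: E is gray → back edge
Back edge closes the cycle E → D → F → L → E; its vertices are {D, E, F, L}.

D, E, F, L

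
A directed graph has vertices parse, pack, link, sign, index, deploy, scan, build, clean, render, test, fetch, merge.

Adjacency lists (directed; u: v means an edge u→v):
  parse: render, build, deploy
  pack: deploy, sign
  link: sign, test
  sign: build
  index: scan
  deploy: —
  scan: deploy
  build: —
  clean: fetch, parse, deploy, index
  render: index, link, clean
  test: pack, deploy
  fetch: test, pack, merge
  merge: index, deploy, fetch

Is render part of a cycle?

render is on a cycle iff render can reach itself via ≥1 edge.
render → clean → parse → render — yes.

Yes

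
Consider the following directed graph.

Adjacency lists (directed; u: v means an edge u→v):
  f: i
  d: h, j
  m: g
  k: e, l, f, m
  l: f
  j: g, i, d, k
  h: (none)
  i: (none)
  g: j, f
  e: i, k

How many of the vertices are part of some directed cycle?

6

A vertex is on a directed cycle iff it belongs to a strongly connected component of size ≥ 2 (or has a self-loop).
The vertices on cycles are {d, e, g, j, k, m} — 6 in total.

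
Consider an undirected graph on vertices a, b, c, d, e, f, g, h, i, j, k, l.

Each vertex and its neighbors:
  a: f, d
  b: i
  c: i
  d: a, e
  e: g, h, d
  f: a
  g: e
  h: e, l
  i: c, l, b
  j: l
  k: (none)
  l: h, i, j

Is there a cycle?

No

DFS, tracking each vertex's parent; an edge to a visited non-parent vertex closes a cycle.
Start from a:
visit a (parent –)
  visit f (parent a)
    f–a: parent, skip
  visit d (parent a)
    d–a: parent, skip
    visit e (parent d)
      visit g (parent e)
        g–e: parent, skip
      visit h (parent e)
        h–e: parent, skip
        visit l (parent h)
          l–h: parent, skip
          visit i (parent l)
            visit c (parent i)
              c–i: parent, skip
            i–l: parent, skip
            visit b (parent i)
              b–i: parent, skip
          visit j (parent l)
            j–l: parent, skip
      e–d: parent, skip
visit k (parent –)
No non-parent visited neighbor found — the graph is a forest.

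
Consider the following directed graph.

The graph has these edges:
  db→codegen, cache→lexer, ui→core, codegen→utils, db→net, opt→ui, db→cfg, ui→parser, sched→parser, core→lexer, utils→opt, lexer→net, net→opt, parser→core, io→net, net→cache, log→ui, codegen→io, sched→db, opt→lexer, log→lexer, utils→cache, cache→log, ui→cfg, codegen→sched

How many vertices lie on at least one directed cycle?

11

A vertex is on a directed cycle iff it belongs to a strongly connected component of size ≥ 2 (or has a self-loop).
The vertices on cycles are {db, ui, log, net, opt, core, cache, lexer, sched, parser, codegen} — 11 in total.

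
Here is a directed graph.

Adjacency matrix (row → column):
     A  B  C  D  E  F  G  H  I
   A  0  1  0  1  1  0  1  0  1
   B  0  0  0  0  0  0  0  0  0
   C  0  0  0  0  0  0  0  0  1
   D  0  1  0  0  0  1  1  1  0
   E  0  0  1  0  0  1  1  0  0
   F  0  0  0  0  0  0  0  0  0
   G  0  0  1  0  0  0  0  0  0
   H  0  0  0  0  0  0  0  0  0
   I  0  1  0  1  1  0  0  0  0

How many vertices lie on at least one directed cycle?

5

A vertex is on a directed cycle iff it belongs to a strongly connected component of size ≥ 2 (or has a self-loop).
The vertices on cycles are {C, D, E, G, I} — 5 in total.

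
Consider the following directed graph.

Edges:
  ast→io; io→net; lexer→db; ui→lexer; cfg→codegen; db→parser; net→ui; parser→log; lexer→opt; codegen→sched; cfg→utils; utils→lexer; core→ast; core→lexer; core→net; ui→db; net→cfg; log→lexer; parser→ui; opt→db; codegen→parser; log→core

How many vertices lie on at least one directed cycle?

13

A vertex is on a directed cycle iff it belongs to a strongly connected component of size ≥ 2 (or has a self-loop).
The vertices on cycles are {db, io, ui, ast, cfg, log, net, opt, core, lexer, utils, parser, codegen} — 13 in total.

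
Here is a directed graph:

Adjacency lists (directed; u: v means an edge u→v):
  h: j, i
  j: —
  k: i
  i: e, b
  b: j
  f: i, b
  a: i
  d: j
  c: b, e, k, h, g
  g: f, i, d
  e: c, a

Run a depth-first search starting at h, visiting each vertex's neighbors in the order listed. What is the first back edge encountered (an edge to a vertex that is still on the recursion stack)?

c->e

DFS from h (visiting each vertex's neighbors in the order listed); mark gray on enter, black on exit:
h gray
  j gray
  j black
  i gray
    e gray
      c gray
        b gray
          b→j: j black — skip
        b black
        c→e: e is gray → back edge
First back edge: c → e.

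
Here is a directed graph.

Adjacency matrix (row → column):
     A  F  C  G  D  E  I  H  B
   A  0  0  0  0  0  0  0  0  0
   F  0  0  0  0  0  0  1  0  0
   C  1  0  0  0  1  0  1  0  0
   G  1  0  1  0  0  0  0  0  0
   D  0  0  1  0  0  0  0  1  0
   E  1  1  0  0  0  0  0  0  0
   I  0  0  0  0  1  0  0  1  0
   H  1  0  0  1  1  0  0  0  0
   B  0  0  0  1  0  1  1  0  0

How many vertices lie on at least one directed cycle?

5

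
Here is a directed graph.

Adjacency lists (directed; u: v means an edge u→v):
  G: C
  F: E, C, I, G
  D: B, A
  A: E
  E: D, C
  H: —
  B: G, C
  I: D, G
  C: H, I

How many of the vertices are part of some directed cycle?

7

A vertex is on a directed cycle iff it belongs to a strongly connected component of size ≥ 2 (or has a self-loop).
The vertices on cycles are {A, B, C, D, E, G, I} — 7 in total.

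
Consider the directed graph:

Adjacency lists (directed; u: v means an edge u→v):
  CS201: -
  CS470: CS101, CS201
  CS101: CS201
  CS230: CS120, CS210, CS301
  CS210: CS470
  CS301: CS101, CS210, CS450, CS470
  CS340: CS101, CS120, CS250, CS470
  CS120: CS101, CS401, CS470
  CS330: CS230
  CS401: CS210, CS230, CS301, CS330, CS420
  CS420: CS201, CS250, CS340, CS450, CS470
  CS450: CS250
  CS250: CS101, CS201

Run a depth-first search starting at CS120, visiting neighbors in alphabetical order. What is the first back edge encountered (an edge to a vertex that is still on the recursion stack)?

DFS from CS120 (visiting neighbors in alphabetical order); mark gray on enter, black on exit:
CS120 gray
  CS101 gray
    CS201 gray
    CS201 black
  CS101 black
  CS401 gray
    CS210 gray
      CS470 gray
        CS470→CS101: CS101 black — skip
        CS470→CS201: CS201 black — skip
      CS470 black
    CS210 black
    CS230 gray
      CS230→CS120: CS120 is gray → back edge
First back edge: CS230 → CS120.

CS230→CS120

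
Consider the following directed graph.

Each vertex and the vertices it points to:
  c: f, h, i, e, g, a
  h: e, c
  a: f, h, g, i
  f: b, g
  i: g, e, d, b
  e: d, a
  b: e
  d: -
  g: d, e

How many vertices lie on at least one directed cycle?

8

A vertex is on a directed cycle iff it belongs to a strongly connected component of size ≥ 2 (or has a self-loop).
The vertices on cycles are {a, b, c, e, f, g, h, i} — 8 in total.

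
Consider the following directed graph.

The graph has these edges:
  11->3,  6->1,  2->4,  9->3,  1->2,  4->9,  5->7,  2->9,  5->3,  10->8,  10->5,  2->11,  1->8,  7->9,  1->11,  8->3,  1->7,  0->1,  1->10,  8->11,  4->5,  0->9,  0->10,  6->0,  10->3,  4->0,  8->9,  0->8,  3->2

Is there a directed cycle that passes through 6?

6 lies on a cycle iff there is a path from 6 back to itself.
Exploring from 6, it never reaches itself; equivalently, its strongly connected component is a singleton.

No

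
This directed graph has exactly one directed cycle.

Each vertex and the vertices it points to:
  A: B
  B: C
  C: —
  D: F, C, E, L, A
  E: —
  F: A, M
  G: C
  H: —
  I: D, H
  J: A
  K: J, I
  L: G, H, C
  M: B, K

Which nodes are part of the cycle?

D, F, I, K, M

DFS with gray/black marking from K:
K gray
  J gray
    A gray
      B gray
        C gray
        C black
      B black
    A black
  J black
  I gray
    D gray
      F gray
        F→A: A black — skip
        M gray
          M→B: B black — skip
          M→K: K is gray → back edge
Back edge closes the cycle K → I → D → F → M → K; its vertices are {D, F, I, K, M}.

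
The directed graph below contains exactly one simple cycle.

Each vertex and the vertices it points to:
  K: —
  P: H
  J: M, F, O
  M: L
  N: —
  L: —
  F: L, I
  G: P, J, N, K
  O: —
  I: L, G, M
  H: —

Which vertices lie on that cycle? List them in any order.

DFS with gray/black marking from G:
G gray
  P gray
    H gray
    H black
  P black
  J gray
    M gray
      L gray
      L black
    M black
    F gray
      F→L: L black — skip
      I gray
        I→L: L black — skip
        I→G: G is gray → back edge
Back edge closes the cycle G → J → F → I → G; its vertices are {F, G, I, J}.

F, G, I, J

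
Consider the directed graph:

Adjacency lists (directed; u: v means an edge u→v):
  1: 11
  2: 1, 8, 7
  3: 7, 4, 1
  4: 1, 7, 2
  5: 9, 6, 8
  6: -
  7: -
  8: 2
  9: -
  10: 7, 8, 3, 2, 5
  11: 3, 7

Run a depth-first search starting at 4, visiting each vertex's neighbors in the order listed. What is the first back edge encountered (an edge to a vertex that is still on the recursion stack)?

DFS from 4 (visiting each vertex's neighbors in the order listed); mark gray on enter, black on exit:
4 gray
  1 gray
    11 gray
      3 gray
        7 gray
        7 black
        3→4: 4 is gray → back edge
First back edge: 3 → 4.

3→4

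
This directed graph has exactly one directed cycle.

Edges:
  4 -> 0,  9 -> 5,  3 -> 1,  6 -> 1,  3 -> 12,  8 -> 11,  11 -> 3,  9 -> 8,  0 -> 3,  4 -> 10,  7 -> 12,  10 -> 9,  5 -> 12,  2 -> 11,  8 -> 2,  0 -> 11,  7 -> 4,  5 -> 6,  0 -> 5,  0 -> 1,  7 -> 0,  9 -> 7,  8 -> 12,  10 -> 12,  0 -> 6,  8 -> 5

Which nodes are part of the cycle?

DFS with gray/black marking from 9:
9 gray
  7 gray
    4 gray
      0 gray
        1 gray
        1 black
        6 gray
          6→1: 1 black — skip
        6 black
        5 gray
          12 gray
          12 black
          5→6: 6 black — skip
        5 black
        11 gray
          3 gray
            3→1: 1 black — skip
            3→12: 12 black — skip
          3 black
        11 black
        0→3: 3 black — skip
      0 black
      10 gray
        10→9: 9 is gray → back edge
Back edge closes the cycle 9 → 7 → 4 → 10 → 9; its vertices are {4, 7, 9, 10}.

4, 7, 9, 10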